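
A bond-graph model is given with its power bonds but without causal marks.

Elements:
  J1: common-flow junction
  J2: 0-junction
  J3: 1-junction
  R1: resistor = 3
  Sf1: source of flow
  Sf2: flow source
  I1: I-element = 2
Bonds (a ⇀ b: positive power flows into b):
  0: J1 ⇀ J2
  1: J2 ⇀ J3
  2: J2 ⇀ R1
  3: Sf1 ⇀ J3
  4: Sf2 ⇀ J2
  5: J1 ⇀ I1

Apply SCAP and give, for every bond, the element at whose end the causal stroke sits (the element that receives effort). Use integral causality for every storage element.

b3 stroke→Sf1  (Sf1 (Sf) sets flow on bond)
b4 stroke→Sf2  (Sf2 (Sf) sets flow on bond)
b1 stroke→J3  (J3 flow already set via bond 3)
b5 stroke→I1  (prefer integral on I1)
b0 stroke→J1  (J1: bond 5 brought flow, rest push out)
b2 stroke→J2  (closing 0-jn rule on J2)

bond 0 stroke at J1
bond 1 stroke at J3
bond 2 stroke at J2
bond 3 stroke at Sf1
bond 4 stroke at Sf2
bond 5 stroke at I1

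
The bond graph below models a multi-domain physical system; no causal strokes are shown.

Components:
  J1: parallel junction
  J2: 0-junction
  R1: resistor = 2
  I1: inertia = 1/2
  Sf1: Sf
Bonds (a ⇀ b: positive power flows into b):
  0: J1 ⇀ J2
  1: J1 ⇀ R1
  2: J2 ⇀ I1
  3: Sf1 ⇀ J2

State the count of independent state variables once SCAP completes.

β3 stroke at Sf1  (source Sf1 imposes f)
β2 stroke at I1  (I1 outputs flow p/I1)
β0 stroke at J2  (J2 needs exactly one e-in)
β1 stroke at J1  (J1: last free bond brings effort in)

1  (I1 all integral)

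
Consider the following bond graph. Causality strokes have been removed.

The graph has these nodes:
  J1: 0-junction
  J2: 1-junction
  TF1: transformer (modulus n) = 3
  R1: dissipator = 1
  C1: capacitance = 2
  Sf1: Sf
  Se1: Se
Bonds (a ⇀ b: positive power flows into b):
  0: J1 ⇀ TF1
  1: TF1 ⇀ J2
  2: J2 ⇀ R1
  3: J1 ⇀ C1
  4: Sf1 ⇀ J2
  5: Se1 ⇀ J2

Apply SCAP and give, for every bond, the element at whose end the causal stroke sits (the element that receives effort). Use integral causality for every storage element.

bond 4 stroke at Sf1  (Sf1 fixes flow; stroke at Sf1)
bond 5 stroke at J2  (Se1 (Se) sets effort on bond)
bond 1 stroke at J2  (common-f at J2 fixed by 4)
bond 2 stroke at J2  (common-f at J2 fixed by 4)
bond 0 stroke at TF1  (through TF1, causality passes straight; one stroke at TF1)
bond 3 stroke at J1  (closing 0-jn rule on J1)

b0 stroke at TF1
b1 stroke at J2
b2 stroke at J2
b3 stroke at J1
b4 stroke at Sf1
b5 stroke at J2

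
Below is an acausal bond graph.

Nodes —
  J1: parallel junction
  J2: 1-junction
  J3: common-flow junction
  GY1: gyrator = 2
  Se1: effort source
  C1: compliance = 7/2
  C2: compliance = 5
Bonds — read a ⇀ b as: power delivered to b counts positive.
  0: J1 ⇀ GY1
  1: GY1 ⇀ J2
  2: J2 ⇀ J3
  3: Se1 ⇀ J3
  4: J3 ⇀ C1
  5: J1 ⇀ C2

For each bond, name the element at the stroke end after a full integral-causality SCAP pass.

β3 →J3  (Se1 (Se) sets effort on bond)
β4 →J3  (C1: C, integral causality)
β2 →J2  (closing 1-jn rule on J3)
β1 →GY1  (closing 1-jn rule on J2)
β0 →GY1  (through GY1, causality inverts; strokes same side of GY1)
β5 →J1  (only one effort-in slot at J1)

bond 0 stroke at GY1
bond 1 stroke at GY1
bond 2 stroke at J2
bond 3 stroke at J3
bond 4 stroke at J3
bond 5 stroke at J1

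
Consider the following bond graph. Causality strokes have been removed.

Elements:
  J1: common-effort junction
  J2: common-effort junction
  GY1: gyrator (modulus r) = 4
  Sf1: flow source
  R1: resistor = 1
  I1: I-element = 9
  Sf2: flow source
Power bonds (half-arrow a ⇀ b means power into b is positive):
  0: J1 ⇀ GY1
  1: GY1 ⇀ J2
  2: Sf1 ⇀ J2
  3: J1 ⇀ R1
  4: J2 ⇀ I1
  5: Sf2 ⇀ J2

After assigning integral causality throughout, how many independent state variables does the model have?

#2 stroke→Sf1  (Sf1: flow source, stroke at near end)
#5 stroke→Sf2  (Sf2 (Sf) sets flow on bond)
#4 stroke→I1  (I1 integral (f out))
#1 stroke→J2  (closing 0-jn rule on J2)
#0 stroke→J1  (GY1: gyrator matches bond 1)
#3 stroke→R1  (J1 effort already set via bond 0)

1  (I1 all integral)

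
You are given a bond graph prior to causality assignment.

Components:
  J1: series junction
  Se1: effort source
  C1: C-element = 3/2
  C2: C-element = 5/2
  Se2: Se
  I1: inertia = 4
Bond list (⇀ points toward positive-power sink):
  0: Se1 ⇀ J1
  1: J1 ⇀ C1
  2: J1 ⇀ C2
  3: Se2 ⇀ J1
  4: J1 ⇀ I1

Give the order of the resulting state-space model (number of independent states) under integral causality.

3  (C1, C2, I1 all integral)

#0 |J1  (Se1 fixes effort; stroke away)
#3 |J1  (Se2 (Se) sets effort on bond)
#1 |J1  (C1 outputs effort q/C1)
#2 |J1  (C2: C, integral causality)
#4 |I1  (J1 needs exactly one f-in)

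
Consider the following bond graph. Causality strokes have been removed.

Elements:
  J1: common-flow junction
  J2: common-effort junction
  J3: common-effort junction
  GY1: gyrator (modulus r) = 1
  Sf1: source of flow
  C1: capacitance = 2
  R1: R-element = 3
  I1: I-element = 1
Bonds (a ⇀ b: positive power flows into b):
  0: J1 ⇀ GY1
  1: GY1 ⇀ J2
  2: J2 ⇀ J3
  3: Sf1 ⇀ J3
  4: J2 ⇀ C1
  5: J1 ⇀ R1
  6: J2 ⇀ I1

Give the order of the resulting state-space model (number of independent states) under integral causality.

2  (C1, I1 all integral)

#3 stroke at Sf1  (Sf1: flow source, stroke at near end)
#2 stroke at J3  (only one effort-in slot at J3)
#4 stroke at J2  (C1: C, integral causality)
#1 stroke at GY1  (0-jn J2 has e-setter on 4)
#6 stroke at I1  (0-jn J2 has e-setter on 4)
#0 stroke at GY1  (GY1 both-in/both-out from 1)
#5 stroke at J1  (common-f at J1 fixed by 0)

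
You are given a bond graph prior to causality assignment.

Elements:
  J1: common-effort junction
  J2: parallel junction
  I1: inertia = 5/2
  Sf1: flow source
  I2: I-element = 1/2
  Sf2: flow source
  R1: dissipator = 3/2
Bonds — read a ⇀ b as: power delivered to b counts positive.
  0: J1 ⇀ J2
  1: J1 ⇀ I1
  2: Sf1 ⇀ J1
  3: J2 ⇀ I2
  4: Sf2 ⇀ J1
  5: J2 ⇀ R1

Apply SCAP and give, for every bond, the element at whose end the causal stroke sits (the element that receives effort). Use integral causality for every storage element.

bond 2 stroke→Sf1  (Sf1 fixes flow; stroke at Sf1)
bond 4 stroke→Sf2  (Sf2: flow source, stroke at near end)
bond 1 stroke→I1  (I1: I, integral causality)
bond 0 stroke→J1  (closing 0-jn rule on J1)
bond 3 stroke→I2  (prefer integral on I2)
bond 5 stroke→J2  (J2 needs exactly one e-in)

bond 0 |J1
bond 1 |I1
bond 2 |Sf1
bond 3 |I2
bond 4 |Sf2
bond 5 |J2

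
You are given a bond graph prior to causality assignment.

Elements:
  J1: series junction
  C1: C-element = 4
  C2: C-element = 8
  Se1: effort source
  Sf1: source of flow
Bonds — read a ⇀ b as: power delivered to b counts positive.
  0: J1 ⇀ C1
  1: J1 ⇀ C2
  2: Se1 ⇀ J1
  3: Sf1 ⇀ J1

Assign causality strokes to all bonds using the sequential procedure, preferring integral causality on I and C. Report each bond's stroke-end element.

#2 stroke→J1  (Se1 fixes effort; stroke away)
#3 stroke→Sf1  (source Sf1 imposes f)
#0 stroke→J1  (J1: bond 3 brought flow, rest push out)
#1 stroke→J1  (J1 flow already set via bond 3)

b0 stroke→J1
b1 stroke→J1
b2 stroke→J1
b3 stroke→Sf1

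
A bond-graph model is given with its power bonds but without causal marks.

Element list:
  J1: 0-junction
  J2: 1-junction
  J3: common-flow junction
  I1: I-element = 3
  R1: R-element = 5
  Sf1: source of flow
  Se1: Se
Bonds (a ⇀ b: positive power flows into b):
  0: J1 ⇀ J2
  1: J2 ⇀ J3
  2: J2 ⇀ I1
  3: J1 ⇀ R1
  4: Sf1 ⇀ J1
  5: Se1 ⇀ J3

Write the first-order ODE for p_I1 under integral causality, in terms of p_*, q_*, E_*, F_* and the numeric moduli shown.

dp_I1/dt = E_Se1 + 5*F_Sf1 - 5*p_I1/3

bond 4 →Sf1  (Sf1 (Sf) sets flow on bond)
bond 5 →J3  (Se1 (Se) sets effort on bond)
bond 1 →J2  (only one flow-in slot at J3)
bond 2 →I1  (I1 outputs flow p/I1)
bond 0 →J2  (J2 flow already set via bond 2)
bond 3 →J1  (only one effort-in slot at J1)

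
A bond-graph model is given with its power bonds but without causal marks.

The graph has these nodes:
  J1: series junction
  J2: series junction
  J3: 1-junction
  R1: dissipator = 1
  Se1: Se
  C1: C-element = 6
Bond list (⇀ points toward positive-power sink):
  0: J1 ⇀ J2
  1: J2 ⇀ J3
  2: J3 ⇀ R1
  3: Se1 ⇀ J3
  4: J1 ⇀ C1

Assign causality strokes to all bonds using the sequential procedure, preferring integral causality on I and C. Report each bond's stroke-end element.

b3 |J3  (Se1 (Se) sets effort on bond)
b4 |J1  (prefer integral on C1)
b0 |J2  (J1: last free bond brings flow in)
b1 |J3  (J2: last free bond brings flow in)
b2 |R1  (J3: last free bond brings flow in)

bond 0 stroke→J2
bond 1 stroke→J3
bond 2 stroke→R1
bond 3 stroke→J3
bond 4 stroke→J1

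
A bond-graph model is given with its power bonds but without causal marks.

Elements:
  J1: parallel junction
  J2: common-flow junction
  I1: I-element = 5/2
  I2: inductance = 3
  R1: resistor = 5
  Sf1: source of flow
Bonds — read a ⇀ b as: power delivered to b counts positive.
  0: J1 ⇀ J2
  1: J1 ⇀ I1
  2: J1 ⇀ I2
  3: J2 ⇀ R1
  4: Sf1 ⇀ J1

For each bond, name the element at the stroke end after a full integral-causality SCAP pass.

b4 stroke→Sf1  (Sf1 (Sf) sets flow on bond)
b1 stroke→I1  (I1 outputs flow p/I1)
b2 stroke→I2  (I2: I, integral causality)
b0 stroke→J1  (J1: last free bond brings effort in)
b3 stroke→J2  (J2 flow already set via bond 0)

bond 0 stroke→J1
bond 1 stroke→I1
bond 2 stroke→I2
bond 3 stroke→J2
bond 4 stroke→Sf1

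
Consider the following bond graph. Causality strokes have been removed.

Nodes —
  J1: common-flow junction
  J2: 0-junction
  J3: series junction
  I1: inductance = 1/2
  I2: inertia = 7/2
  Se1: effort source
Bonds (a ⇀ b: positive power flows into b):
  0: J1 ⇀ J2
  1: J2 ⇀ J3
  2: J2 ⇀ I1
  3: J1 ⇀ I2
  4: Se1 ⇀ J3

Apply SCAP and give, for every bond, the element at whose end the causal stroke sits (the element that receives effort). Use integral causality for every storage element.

β0 stroke at J1
β1 stroke at J2
β2 stroke at I1
β3 stroke at I2
β4 stroke at J3

#4 |J3  (Se1: effort source, stroke at far end)
#1 |J2  (only one flow-in slot at J3)
#0 |J1  (common-e at J2 fixed by 1)
#2 |I1  (J2: bond 1 brought effort, rest push out)
#3 |I2  (only one flow-in slot at J1)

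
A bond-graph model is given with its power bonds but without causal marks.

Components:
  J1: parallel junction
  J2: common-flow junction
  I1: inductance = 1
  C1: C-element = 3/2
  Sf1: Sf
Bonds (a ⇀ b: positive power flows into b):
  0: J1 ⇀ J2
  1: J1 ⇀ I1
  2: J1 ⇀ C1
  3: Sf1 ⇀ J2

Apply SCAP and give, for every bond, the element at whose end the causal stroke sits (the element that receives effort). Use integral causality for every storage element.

b0 |J2
b1 |I1
b2 |J1
b3 |Sf1

b3 →Sf1  (source Sf1 imposes f)
b0 →J2  (common-f at J2 fixed by 3)
b1 →I1  (I1 outputs flow p/I1)
b2 →J1  (only one effort-in slot at J1)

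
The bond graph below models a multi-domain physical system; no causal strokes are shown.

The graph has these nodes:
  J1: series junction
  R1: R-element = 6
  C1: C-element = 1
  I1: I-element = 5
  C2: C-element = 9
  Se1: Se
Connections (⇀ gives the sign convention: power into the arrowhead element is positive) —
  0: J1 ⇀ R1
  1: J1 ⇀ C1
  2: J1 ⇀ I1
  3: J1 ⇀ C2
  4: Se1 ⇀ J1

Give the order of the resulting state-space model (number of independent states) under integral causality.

β4 →J1  (Se1 fixes effort; stroke away)
β1 →J1  (prefer integral on C1)
β2 →I1  (I1 outputs flow p/I1)
β0 →J1  (J1: bond 2 brought flow, rest push out)
β3 →J1  (common-f at J1 fixed by 2)

3  (C1, C2, I1 all integral)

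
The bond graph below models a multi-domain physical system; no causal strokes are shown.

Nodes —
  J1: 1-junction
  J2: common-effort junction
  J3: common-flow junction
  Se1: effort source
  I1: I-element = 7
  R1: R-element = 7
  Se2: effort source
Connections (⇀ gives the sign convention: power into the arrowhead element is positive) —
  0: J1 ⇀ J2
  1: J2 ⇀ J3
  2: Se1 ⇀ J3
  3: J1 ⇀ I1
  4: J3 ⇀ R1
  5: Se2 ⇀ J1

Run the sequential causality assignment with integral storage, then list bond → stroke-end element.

β0 stroke at J1
β1 stroke at J2
β2 stroke at J3
β3 stroke at I1
β4 stroke at J3
β5 stroke at J1

β2 →J3  (Se1 fixes effort; stroke away)
β5 →J1  (Se2 fixes effort; stroke away)
β3 →I1  (I1 integral (f out))
β0 →J1  (1-jn J1 has f-setter on 3)
β1 →J2  (closing 0-jn rule on J2)
β4 →J3  (J3: bond 1 brought flow, rest push out)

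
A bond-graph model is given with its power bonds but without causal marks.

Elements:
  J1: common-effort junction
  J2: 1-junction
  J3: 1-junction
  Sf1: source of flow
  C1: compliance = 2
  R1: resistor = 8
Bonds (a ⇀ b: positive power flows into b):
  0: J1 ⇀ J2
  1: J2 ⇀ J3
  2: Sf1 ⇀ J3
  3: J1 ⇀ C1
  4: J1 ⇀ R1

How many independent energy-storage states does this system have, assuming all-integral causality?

1  (C1 all integral)

bond 2 |Sf1  (Sf1 fixes flow; stroke at Sf1)
bond 1 |J3  (J3: bond 2 brought flow, rest push out)
bond 0 |J2  (J2: bond 1 brought flow, rest push out)
bond 3 |J1  (prefer integral on C1)
bond 4 |R1  (J1 effort already set via bond 3)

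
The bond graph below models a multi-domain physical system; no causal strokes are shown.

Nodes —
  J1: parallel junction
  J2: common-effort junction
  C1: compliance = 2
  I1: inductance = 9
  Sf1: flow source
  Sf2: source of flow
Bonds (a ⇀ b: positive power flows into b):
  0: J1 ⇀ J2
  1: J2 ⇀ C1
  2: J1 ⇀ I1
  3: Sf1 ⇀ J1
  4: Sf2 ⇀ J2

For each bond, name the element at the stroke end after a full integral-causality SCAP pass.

bond 3 stroke→Sf1  (source Sf1 imposes f)
bond 4 stroke→Sf2  (Sf2 (Sf) sets flow on bond)
bond 1 stroke→J2  (C1 integral (e out))
bond 0 stroke→J1  (J2: bond 1 brought effort, rest push out)
bond 2 stroke→I1  (0-jn J1 has e-setter on 0)

β0 stroke at J1
β1 stroke at J2
β2 stroke at I1
β3 stroke at Sf1
β4 stroke at Sf2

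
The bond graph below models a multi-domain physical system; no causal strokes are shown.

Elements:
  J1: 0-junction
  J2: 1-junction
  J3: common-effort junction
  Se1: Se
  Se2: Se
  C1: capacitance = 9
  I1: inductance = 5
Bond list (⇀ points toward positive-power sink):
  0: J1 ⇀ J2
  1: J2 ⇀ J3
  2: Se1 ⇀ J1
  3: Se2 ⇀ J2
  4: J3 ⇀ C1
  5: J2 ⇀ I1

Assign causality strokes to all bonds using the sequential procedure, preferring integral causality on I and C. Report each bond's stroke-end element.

β2 |J1  (Se1: effort source, stroke at far end)
β3 |J2  (source Se2 imposes e)
β0 |J2  (common-e at J1 fixed by 2)
β4 |J3  (C1 outputs effort q/C1)
β1 |J2  (common-e at J3 fixed by 4)
β5 |I1  (only one flow-in slot at J2)

β0 stroke at J2
β1 stroke at J2
β2 stroke at J1
β3 stroke at J2
β4 stroke at J3
β5 stroke at I1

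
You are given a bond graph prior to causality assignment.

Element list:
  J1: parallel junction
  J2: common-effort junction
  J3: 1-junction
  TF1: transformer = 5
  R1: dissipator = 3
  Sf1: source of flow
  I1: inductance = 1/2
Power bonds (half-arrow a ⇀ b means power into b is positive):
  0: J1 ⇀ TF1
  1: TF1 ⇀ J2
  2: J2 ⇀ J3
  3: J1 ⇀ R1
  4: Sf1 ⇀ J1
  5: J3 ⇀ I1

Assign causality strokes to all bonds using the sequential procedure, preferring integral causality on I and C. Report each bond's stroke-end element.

β0 |TF1
β1 |J2
β2 |J3
β3 |J1
β4 |Sf1
β5 |I1

bond 4 stroke at Sf1  (source Sf1 imposes f)
bond 5 stroke at I1  (prefer integral on I1)
bond 2 stroke at J3  (1-jn J3 has f-setter on 5)
bond 1 stroke at J2  (only one effort-in slot at J2)
bond 0 stroke at TF1  (through TF1, causality passes straight; one stroke at TF1)
bond 3 stroke at J1  (J1 needs exactly one e-in)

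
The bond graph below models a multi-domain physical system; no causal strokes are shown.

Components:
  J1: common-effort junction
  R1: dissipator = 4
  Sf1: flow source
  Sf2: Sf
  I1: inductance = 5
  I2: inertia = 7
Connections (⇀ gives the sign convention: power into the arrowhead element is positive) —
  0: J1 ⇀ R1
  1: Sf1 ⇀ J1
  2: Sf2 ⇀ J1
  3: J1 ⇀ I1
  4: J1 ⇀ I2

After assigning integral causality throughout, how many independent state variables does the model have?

2  (I1, I2 all integral)

b1 stroke→Sf1  (Sf1 (Sf) sets flow on bond)
b2 stroke→Sf2  (Sf2 (Sf) sets flow on bond)
b3 stroke→I1  (I1 outputs flow p/I1)
b4 stroke→I2  (I2 integral (f out))
b0 stroke→J1  (closing 0-jn rule on J1)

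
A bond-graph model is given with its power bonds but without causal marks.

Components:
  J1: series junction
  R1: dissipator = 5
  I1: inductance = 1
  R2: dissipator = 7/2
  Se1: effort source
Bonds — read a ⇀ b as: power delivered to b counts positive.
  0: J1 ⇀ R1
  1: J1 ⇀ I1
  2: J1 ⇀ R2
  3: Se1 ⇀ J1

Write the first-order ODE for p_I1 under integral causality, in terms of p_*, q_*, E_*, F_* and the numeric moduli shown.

dp_I1/dt = E_Se1 - 17*p_I1/2

#3 |J1  (Se1 (Se) sets effort on bond)
#1 |I1  (I1: I, integral causality)
#0 |J1  (1-jn J1 has f-setter on 1)
#2 |J1  (J1 flow already set via bond 1)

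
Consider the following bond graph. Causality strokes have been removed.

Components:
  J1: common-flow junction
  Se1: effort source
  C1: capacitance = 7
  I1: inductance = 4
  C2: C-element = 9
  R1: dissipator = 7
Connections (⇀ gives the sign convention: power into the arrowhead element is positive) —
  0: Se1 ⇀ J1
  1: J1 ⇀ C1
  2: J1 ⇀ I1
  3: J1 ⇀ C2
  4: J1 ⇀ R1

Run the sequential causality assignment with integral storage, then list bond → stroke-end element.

β0 stroke→J1  (Se1 fixes effort; stroke away)
β1 stroke→J1  (C1 integral (e out))
β2 stroke→I1  (prefer integral on I1)
β3 stroke→J1  (common-f at J1 fixed by 2)
β4 stroke→J1  (J1 flow already set via bond 2)

β0 |J1
β1 |J1
β2 |I1
β3 |J1
β4 |J1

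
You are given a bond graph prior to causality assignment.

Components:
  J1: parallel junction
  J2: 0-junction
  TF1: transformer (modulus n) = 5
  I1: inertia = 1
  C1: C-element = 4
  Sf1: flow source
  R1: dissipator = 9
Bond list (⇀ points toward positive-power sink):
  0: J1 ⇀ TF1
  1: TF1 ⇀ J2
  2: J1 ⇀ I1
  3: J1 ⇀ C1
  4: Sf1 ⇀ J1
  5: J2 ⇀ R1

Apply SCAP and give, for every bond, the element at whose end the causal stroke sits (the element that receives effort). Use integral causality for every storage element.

#0 |TF1
#1 |J2
#2 |I1
#3 |J1
#4 |Sf1
#5 |R1

bond 4 stroke→Sf1  (Sf1 fixes flow; stroke at Sf1)
bond 2 stroke→I1  (prefer integral on I1)
bond 3 stroke→J1  (C1 outputs effort q/C1)
bond 0 stroke→TF1  (common-e at J1 fixed by 3)
bond 1 stroke→J2  (TF TF1: opposite of bond 0)
bond 5 stroke→R1  (J2: bond 1 brought effort, rest push out)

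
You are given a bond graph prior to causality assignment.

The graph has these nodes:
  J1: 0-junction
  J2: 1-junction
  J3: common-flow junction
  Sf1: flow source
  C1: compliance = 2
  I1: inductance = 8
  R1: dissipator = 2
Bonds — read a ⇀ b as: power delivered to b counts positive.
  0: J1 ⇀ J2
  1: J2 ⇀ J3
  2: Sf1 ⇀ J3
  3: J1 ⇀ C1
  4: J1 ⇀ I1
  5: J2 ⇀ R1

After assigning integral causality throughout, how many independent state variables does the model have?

2  (C1, I1 all integral)

b2 stroke at Sf1  (Sf1 fixes flow; stroke at Sf1)
b1 stroke at J3  (1-jn J3 has f-setter on 2)
b0 stroke at J2  (J2: bond 1 brought flow, rest push out)
b5 stroke at J2  (J2 flow already set via bond 1)
b3 stroke at J1  (C1: C, integral causality)
b4 stroke at I1  (0-jn J1 has e-setter on 3)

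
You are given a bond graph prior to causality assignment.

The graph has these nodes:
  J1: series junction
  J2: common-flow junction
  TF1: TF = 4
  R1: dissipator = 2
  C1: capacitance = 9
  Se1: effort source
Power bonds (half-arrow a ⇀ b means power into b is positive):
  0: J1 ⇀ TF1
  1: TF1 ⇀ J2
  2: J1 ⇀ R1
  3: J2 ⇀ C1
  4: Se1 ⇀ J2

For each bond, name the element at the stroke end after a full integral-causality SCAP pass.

#4 →J2  (source Se1 imposes e)
#3 →J2  (C1 outputs effort q/C1)
#1 →TF1  (closing 1-jn rule on J2)
#0 →J1  (TF TF1: opposite of bond 1)
#2 →R1  (closing 1-jn rule on J1)

β0 stroke at J1
β1 stroke at TF1
β2 stroke at R1
β3 stroke at J2
β4 stroke at J2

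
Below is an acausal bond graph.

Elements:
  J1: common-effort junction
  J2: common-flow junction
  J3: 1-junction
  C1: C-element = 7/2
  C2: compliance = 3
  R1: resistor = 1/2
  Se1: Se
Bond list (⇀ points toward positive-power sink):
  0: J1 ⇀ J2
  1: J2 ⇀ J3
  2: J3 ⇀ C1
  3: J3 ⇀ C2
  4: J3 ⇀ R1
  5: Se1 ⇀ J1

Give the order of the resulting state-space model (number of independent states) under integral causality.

bond 5 |J1  (Se1 fixes effort; stroke away)
bond 0 |J2  (0-jn J1 has e-setter on 5)
bond 1 |J3  (J2 needs exactly one f-in)
bond 2 |J3  (C1 integral (e out))
bond 3 |J3  (C2: C, integral causality)
bond 4 |R1  (J3 needs exactly one f-in)

2  (C1, C2 all integral)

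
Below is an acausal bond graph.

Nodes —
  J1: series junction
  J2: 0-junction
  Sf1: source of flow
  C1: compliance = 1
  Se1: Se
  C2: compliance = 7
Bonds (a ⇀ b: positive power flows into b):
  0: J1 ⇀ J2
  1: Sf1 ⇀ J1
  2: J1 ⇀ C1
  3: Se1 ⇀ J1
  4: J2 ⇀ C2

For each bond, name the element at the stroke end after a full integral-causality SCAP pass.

β1 →Sf1  (Sf1 fixes flow; stroke at Sf1)
β3 →J1  (Se1: effort source, stroke at far end)
β0 →J1  (J1 flow already set via bond 1)
β2 →J1  (1-jn J1 has f-setter on 1)
β4 →J2  (only one effort-in slot at J2)

β0 |J1
β1 |Sf1
β2 |J1
β3 |J1
β4 |J2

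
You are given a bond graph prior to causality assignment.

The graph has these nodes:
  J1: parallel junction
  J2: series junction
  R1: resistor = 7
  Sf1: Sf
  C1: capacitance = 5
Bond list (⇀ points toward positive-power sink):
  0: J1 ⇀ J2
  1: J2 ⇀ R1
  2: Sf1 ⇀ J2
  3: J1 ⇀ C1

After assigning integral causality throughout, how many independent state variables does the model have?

#2 →Sf1  (Sf1: flow source, stroke at near end)
#0 →J2  (J2 flow already set via bond 2)
#1 →J2  (J2: bond 2 brought flow, rest push out)
#3 →J1  (only one effort-in slot at J1)

1  (C1 all integral)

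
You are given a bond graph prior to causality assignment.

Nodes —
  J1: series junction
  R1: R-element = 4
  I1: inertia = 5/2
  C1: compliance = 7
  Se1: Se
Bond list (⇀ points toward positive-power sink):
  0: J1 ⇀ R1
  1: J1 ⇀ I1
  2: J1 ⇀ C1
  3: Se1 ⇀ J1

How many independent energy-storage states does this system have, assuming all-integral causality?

2  (C1, I1 all integral)

#3 stroke at J1  (Se1 (Se) sets effort on bond)
#1 stroke at I1  (I1 integral (f out))
#0 stroke at J1  (1-jn J1 has f-setter on 1)
#2 stroke at J1  (1-jn J1 has f-setter on 1)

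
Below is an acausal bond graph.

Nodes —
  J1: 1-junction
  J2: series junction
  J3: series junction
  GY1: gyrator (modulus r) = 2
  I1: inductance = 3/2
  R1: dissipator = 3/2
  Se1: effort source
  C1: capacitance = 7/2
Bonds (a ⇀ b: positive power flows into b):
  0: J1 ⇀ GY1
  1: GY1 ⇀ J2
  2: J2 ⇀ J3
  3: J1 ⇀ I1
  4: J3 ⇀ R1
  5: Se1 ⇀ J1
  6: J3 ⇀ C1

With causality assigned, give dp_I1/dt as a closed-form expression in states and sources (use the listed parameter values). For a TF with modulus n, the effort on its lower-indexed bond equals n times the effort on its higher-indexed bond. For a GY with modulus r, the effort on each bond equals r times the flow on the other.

dp_I1/dt = E_Se1 - 16*p_I1/9 + 8*q_C1/21

bond 5 |J1  (source Se1 imposes e)
bond 3 |I1  (I1 integral (f out))
bond 0 |J1  (J1: bond 3 brought flow, rest push out)
bond 1 |J2  (GY1 both-in/both-out from 0)
bond 2 |J3  (J2: last free bond brings flow in)
bond 6 |J3  (C1: C, integral causality)
bond 4 |R1  (only one flow-in slot at J3)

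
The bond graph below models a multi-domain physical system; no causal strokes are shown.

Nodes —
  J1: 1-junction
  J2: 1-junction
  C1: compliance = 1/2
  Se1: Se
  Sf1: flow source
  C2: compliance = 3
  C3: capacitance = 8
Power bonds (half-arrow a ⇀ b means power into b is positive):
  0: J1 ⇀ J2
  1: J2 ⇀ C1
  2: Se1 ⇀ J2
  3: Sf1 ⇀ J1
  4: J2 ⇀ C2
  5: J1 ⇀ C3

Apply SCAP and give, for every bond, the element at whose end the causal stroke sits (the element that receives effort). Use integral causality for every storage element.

#0 →J1
#1 →J2
#2 →J2
#3 →Sf1
#4 →J2
#5 →J1

β2 →J2  (Se1 fixes effort; stroke away)
β3 →Sf1  (source Sf1 imposes f)
β0 →J1  (J1 flow already set via bond 3)
β5 →J1  (common-f at J1 fixed by 3)
β1 →J2  (common-f at J2 fixed by 0)
β4 →J2  (J2 flow already set via bond 0)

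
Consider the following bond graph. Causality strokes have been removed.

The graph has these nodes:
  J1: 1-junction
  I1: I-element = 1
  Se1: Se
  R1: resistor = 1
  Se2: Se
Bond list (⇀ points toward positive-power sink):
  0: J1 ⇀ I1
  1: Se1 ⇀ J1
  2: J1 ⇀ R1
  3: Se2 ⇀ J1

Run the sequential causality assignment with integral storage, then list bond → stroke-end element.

b0 stroke→I1
b1 stroke→J1
b2 stroke→J1
b3 stroke→J1

bond 1 →J1  (Se1 (Se) sets effort on bond)
bond 3 →J1  (Se2: effort source, stroke at far end)
bond 0 →I1  (I1 outputs flow p/I1)
bond 2 →J1  (J1: bond 0 brought flow, rest push out)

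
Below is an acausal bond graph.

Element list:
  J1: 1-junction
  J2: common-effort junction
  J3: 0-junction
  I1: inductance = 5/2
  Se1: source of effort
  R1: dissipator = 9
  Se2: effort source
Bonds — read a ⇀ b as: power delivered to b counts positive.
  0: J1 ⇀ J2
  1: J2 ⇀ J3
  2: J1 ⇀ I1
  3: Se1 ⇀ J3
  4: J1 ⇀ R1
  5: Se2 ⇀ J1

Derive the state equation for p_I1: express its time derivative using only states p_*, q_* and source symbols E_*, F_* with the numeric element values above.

dp_I1/dt = -E_Se1 + E_Se2 - 18*p_I1/5

#3 stroke at J3  (Se1 fixes effort; stroke away)
#5 stroke at J1  (Se2 fixes effort; stroke away)
#1 stroke at J2  (common-e at J3 fixed by 3)
#0 stroke at J1  (common-e at J2 fixed by 1)
#2 stroke at I1  (I1: I, integral causality)
#4 stroke at J1  (J1: bond 2 brought flow, rest push out)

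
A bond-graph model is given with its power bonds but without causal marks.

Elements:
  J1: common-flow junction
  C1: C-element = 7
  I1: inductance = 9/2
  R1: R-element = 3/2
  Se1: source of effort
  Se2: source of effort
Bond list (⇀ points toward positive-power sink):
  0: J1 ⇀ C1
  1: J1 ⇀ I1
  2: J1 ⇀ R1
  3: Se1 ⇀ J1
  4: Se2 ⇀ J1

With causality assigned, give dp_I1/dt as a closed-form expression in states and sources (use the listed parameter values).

dp_I1/dt = E_Se1 + E_Se2 - p_I1/3 - q_C1/7

#3 stroke at J1  (Se1 fixes effort; stroke away)
#4 stroke at J1  (Se2 (Se) sets effort on bond)
#0 stroke at J1  (prefer integral on C1)
#1 stroke at I1  (prefer integral on I1)
#2 stroke at J1  (J1: bond 1 brought flow, rest push out)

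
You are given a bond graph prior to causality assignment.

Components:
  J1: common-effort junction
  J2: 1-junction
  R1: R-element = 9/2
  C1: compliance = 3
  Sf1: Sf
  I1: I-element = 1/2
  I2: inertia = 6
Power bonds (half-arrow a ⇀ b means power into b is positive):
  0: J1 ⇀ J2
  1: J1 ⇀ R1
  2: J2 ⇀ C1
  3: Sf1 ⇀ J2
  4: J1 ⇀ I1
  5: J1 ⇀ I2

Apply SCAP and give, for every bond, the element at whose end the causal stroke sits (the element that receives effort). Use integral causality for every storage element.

#0 |J2
#1 |J1
#2 |J2
#3 |Sf1
#4 |I1
#5 |I2

β3 stroke→Sf1  (Sf1 (Sf) sets flow on bond)
β0 stroke→J2  (1-jn J2 has f-setter on 3)
β2 stroke→J2  (J2: bond 3 brought flow, rest push out)
β4 stroke→I1  (I1 integral (f out))
β5 stroke→I2  (I2 integral (f out))
β1 stroke→J1  (J1 needs exactly one e-in)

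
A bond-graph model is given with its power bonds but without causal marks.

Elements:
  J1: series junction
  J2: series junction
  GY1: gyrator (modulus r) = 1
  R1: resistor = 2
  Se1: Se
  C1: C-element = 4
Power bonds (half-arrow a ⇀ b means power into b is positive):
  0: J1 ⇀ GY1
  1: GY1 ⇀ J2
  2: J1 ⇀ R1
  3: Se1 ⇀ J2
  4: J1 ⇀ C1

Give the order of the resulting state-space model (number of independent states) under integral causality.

1  (C1 all integral)

b3 |J2  (Se1: effort source, stroke at far end)
b1 |GY1  (closing 1-jn rule on J2)
b0 |GY1  (GY GY1: same side as bond 1)
b2 |J1  (1-jn J1 has f-setter on 0)
b4 |J1  (1-jn J1 has f-setter on 0)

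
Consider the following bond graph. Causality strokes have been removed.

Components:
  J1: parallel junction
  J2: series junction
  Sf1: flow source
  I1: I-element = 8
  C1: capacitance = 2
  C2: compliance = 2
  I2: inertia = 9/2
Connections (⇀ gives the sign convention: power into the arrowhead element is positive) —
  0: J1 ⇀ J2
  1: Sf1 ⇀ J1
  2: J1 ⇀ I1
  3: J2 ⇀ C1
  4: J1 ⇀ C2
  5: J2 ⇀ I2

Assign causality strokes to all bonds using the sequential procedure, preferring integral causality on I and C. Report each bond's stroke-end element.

#1 stroke at Sf1  (Sf1 (Sf) sets flow on bond)
#2 stroke at I1  (prefer integral on I1)
#3 stroke at J2  (C1 integral (e out))
#4 stroke at J1  (prefer integral on C2)
#0 stroke at J2  (common-e at J1 fixed by 4)
#5 stroke at I2  (J2 needs exactly one f-in)

#0 stroke→J2
#1 stroke→Sf1
#2 stroke→I1
#3 stroke→J2
#4 stroke→J1
#5 stroke→I2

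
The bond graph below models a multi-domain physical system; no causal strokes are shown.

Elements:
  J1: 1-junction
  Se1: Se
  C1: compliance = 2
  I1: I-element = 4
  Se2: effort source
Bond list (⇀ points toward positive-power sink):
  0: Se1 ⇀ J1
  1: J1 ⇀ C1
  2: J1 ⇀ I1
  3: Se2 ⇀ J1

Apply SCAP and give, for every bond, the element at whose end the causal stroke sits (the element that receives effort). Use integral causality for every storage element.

#0 stroke→J1  (source Se1 imposes e)
#3 stroke→J1  (Se2 fixes effort; stroke away)
#1 stroke→J1  (C1: C, integral causality)
#2 stroke→I1  (closing 1-jn rule on J1)

β0 →J1
β1 →J1
β2 →I1
β3 →J1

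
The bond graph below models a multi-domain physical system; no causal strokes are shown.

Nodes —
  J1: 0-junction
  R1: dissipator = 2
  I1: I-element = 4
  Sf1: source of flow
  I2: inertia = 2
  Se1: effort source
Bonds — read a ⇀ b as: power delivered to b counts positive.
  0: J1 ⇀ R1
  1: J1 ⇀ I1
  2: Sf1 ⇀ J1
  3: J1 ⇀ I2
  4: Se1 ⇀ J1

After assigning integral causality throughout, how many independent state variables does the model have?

bond 2 stroke→Sf1  (source Sf1 imposes f)
bond 4 stroke→J1  (source Se1 imposes e)
bond 0 stroke→R1  (J1: bond 4 brought effort, rest push out)
bond 1 stroke→I1  (0-jn J1 has e-setter on 4)
bond 3 stroke→I2  (0-jn J1 has e-setter on 4)

2  (I1, I2 all integral)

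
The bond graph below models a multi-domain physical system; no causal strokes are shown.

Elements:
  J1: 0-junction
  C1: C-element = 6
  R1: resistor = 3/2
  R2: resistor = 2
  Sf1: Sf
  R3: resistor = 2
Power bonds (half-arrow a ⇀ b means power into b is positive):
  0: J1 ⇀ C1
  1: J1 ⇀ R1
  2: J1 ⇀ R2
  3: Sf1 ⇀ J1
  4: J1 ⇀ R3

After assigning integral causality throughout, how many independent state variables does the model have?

bond 3 stroke→Sf1  (Sf1 (Sf) sets flow on bond)
bond 0 stroke→J1  (prefer integral on C1)
bond 1 stroke→R1  (J1 effort already set via bond 0)
bond 2 stroke→R2  (J1: bond 0 brought effort, rest push out)
bond 4 stroke→R3  (0-jn J1 has e-setter on 0)

1  (C1 all integral)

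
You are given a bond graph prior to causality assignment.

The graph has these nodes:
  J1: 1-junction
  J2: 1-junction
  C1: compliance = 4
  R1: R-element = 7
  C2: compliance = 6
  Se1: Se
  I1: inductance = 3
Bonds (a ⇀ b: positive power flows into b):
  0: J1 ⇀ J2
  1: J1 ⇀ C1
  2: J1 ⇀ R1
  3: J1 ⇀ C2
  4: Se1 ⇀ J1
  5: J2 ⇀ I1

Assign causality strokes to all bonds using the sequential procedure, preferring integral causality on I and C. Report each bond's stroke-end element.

β4 |J1  (source Se1 imposes e)
β1 |J1  (C1 integral (e out))
β3 |J1  (C2: C, integral causality)
β5 |I1  (I1 outputs flow p/I1)
β0 |J2  (common-f at J2 fixed by 5)
β2 |J1  (J1: bond 0 brought flow, rest push out)

β0 stroke→J2
β1 stroke→J1
β2 stroke→J1
β3 stroke→J1
β4 stroke→J1
β5 stroke→I1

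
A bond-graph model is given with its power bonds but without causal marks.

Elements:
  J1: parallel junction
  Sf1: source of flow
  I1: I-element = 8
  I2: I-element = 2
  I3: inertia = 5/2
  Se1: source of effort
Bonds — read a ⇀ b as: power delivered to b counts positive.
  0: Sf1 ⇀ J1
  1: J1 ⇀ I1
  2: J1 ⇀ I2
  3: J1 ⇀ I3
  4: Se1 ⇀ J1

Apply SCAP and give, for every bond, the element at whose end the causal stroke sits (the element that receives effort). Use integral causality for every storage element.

b0 |Sf1  (Sf1 (Sf) sets flow on bond)
b4 |J1  (Se1 fixes effort; stroke away)
b1 |I1  (0-jn J1 has e-setter on 4)
b2 |I2  (J1: bond 4 brought effort, rest push out)
b3 |I3  (J1: bond 4 brought effort, rest push out)

b0 |Sf1
b1 |I1
b2 |I2
b3 |I3
b4 |J1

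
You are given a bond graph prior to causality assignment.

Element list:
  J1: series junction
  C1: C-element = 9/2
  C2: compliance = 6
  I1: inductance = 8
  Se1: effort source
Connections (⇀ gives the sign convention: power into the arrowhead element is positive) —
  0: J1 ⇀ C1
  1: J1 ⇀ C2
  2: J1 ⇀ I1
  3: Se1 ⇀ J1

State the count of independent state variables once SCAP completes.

β3 →J1  (source Se1 imposes e)
β0 →J1  (prefer integral on C1)
β1 →J1  (C2 integral (e out))
β2 →I1  (only one flow-in slot at J1)

3  (C1, C2, I1 all integral)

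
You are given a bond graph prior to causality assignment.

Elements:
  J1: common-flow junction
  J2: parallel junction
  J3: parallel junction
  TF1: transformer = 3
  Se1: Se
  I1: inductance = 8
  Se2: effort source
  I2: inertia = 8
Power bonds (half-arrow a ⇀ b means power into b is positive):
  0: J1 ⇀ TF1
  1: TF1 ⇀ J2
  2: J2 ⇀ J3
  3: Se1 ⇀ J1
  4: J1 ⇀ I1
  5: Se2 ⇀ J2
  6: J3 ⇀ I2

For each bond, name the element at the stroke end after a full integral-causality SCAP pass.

β3 →J1  (Se1 (Se) sets effort on bond)
β5 →J2  (Se2: effort source, stroke at far end)
β1 →TF1  (J2: bond 5 brought effort, rest push out)
β2 →J3  (J2 effort already set via bond 5)
β6 →I2  (J3 effort already set via bond 2)
β0 →J1  (through TF1, causality passes straight; one stroke at TF1)
β4 →I1  (only one flow-in slot at J1)

β0 stroke at J1
β1 stroke at TF1
β2 stroke at J3
β3 stroke at J1
β4 stroke at I1
β5 stroke at J2
β6 stroke at I2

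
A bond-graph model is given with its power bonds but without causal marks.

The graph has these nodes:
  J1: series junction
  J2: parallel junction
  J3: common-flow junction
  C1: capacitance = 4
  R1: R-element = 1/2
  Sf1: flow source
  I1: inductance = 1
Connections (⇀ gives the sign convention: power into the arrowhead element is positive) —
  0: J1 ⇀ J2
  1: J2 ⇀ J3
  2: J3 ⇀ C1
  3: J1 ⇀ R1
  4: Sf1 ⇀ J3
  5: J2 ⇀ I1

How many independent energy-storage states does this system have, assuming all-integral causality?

2  (C1, I1 all integral)

b4 stroke at Sf1  (Sf1: flow source, stroke at near end)
b1 stroke at J3  (1-jn J3 has f-setter on 4)
b2 stroke at J3  (1-jn J3 has f-setter on 4)
b5 stroke at I1  (prefer integral on I1)
b0 stroke at J2  (only one effort-in slot at J2)
b3 stroke at J1  (1-jn J1 has f-setter on 0)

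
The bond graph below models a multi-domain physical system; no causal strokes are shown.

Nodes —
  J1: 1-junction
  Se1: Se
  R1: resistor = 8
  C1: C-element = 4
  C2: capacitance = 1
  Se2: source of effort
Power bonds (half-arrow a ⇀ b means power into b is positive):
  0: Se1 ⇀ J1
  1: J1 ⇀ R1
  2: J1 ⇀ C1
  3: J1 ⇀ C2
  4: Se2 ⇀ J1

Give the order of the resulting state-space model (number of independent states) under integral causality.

2  (C1, C2 all integral)

bond 0 |J1  (Se1: effort source, stroke at far end)
bond 4 |J1  (Se2 fixes effort; stroke away)
bond 2 |J1  (prefer integral on C1)
bond 3 |J1  (C2 integral (e out))
bond 1 |R1  (J1: last free bond brings flow in)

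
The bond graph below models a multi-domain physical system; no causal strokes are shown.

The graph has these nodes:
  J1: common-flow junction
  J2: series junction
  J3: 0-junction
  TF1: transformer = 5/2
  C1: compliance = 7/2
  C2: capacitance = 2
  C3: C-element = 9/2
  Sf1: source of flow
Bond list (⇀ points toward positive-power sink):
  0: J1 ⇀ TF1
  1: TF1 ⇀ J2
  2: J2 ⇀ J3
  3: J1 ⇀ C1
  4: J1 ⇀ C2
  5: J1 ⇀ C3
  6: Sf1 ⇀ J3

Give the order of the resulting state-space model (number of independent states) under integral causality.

β6 |Sf1  (source Sf1 imposes f)
β2 |J3  (J3: last free bond brings effort in)
β1 |J2  (common-f at J2 fixed by 2)
β0 |TF1  (TF1 one-in-one-out from 1)
β3 |J1  (common-f at J1 fixed by 0)
β4 |J1  (common-f at J1 fixed by 0)
β5 |J1  (J1 flow already set via bond 0)

3  (C1, C2, C3 all integral)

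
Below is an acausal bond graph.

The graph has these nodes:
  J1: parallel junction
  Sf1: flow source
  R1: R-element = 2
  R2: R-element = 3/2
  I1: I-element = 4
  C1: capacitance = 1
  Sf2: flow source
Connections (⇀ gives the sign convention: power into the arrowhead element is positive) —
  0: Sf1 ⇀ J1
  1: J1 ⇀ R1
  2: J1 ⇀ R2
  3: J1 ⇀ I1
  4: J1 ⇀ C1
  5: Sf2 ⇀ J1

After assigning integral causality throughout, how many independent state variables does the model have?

2  (C1, I1 all integral)

b0 →Sf1  (source Sf1 imposes f)
b5 →Sf2  (Sf2: flow source, stroke at near end)
b3 →I1  (I1: I, integral causality)
b4 →J1  (prefer integral on C1)
b1 →R1  (0-jn J1 has e-setter on 4)
b2 →R2  (0-jn J1 has e-setter on 4)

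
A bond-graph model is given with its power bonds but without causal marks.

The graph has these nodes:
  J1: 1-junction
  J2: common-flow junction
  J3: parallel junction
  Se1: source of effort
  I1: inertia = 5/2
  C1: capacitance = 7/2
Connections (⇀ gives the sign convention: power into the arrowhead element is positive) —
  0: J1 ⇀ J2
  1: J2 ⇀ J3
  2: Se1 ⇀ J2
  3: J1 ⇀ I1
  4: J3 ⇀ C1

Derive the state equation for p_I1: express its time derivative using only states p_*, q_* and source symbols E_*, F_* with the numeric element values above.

dp_I1/dt = E_Se1 - 2*q_C1/7

#2 |J2  (Se1: effort source, stroke at far end)
#3 |I1  (I1 integral (f out))
#0 |J1  (J1 flow already set via bond 3)
#1 |J2  (common-f at J2 fixed by 0)
#4 |J3  (closing 0-jn rule on J3)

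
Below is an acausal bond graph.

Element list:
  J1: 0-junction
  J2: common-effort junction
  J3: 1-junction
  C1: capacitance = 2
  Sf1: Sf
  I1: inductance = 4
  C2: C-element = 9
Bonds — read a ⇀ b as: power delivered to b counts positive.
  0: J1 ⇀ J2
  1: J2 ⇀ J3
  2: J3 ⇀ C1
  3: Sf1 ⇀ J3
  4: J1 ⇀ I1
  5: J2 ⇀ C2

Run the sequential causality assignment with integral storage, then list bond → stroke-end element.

β3 |Sf1  (source Sf1 imposes f)
β1 |J3  (J3 flow already set via bond 3)
β2 |J3  (J3: bond 3 brought flow, rest push out)
β4 |I1  (I1 outputs flow p/I1)
β0 |J1  (closing 0-jn rule on J1)
β5 |J2  (only one effort-in slot at J2)

#0 |J1
#1 |J3
#2 |J3
#3 |Sf1
#4 |I1
#5 |J2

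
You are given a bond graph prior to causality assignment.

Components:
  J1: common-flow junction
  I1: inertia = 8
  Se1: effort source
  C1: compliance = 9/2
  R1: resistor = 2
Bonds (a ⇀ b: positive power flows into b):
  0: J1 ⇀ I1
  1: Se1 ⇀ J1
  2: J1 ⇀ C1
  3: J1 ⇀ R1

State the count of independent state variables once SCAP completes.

2  (C1, I1 all integral)

bond 1 |J1  (Se1: effort source, stroke at far end)
bond 0 |I1  (I1 integral (f out))
bond 2 |J1  (common-f at J1 fixed by 0)
bond 3 |J1  (common-f at J1 fixed by 0)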